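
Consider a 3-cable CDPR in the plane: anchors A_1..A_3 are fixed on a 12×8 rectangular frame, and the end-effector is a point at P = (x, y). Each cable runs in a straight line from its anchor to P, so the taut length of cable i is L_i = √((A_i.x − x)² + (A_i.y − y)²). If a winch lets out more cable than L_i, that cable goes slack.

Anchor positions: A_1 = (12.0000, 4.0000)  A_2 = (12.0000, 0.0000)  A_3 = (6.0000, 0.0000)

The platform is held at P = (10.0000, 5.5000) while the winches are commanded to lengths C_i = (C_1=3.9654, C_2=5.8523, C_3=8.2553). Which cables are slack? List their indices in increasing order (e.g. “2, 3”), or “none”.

1, 3

cable 1: L_1 = ‖A_1−P‖ = 2.5000;  C_1 = 3.9654 → slack
cable 2: L_2 = ‖A_2−P‖ = 5.8523;  C_2 = 5.8523 → taut
cable 3: L_3 = ‖A_3−P‖ = 6.8007;  C_3 = 8.2553 → slack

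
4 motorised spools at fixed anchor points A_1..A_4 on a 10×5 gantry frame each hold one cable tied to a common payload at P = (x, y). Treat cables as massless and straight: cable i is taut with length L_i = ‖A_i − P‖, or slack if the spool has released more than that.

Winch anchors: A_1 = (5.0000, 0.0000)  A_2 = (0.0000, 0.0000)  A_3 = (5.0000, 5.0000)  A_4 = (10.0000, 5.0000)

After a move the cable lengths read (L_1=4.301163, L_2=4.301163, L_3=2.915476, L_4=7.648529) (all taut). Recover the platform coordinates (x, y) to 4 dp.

(2.5000, 3.5000)

each cable: (A_i−P)·(A_i−P) = L_i²; let c_i = ‖A_i‖²−L_i²
c_1 = 25.0000+0.0000−18.5000 = 6.5000
row 1: 10.0000x + 0.0000y = 25.0000  (c_2=-18.5000)
row 2: 0.0000x − 10.0000y = -35.0000  (c_3=41.5000)
row 3: -10.0000x − 10.0000y = -60.0000  (c_4=66.5000)
Cramer on rows 1–2 → x = 2.5000, y = 3.5000
check cable 4: ‖A_4−P‖² = 58.5000 ≈ L_4² = 58.5000 ✓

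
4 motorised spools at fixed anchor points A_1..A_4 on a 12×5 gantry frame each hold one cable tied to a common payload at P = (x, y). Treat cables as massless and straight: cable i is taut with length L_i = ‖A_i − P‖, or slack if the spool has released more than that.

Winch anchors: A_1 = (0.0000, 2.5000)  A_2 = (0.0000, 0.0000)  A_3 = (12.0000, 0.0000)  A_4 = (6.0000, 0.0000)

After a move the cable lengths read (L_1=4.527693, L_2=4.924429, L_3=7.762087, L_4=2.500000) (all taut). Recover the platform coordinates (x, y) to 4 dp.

(4.5000, 2.0000)

expand ‖A_i−P‖²=L_i² and subtract eq 1 (q_i ≔ ‖A_i‖²−L_i²)
q_1 = 0.0000+6.2500−20.5000 = -14.2500
eq1−eq2 → [0.0000  5.0000]·P = 10.0000
eq1−eq3 → [-24.0000  5.0000]·P = -98.0000
eq1−eq4 → [-12.0000  5.0000]·P = -44.0000
2×2 solve → P = (4.5000, 2.0000)
check cable 4: ‖A_4−P‖² = 6.2500 ≈ L_4² = 6.2500 ✓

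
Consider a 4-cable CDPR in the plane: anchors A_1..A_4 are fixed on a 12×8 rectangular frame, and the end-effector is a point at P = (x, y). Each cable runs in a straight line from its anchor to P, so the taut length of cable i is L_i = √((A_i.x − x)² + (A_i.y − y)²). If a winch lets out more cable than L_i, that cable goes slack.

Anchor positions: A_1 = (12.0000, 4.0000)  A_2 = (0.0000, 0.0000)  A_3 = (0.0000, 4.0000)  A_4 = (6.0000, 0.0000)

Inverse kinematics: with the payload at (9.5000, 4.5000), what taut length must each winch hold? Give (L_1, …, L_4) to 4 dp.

L_1: Δ = A_1−P = (2.5000, -0.5000) → ‖Δ‖ = √6.5000 = 2.5495
L_2: Δ = A_2−P = (-9.5000, -4.5000) → ‖Δ‖ = √110.5000 = 10.5119
L_3: Δ = A_3−P = (-9.5000, -0.5000) → ‖Δ‖ = √90.5000 = 9.5131
L_4: Δ = A_4−P = (-3.5000, -4.5000) → ‖Δ‖ = √32.5000 = 5.7009

(2.5495, 10.5119, 9.5131, 5.7009)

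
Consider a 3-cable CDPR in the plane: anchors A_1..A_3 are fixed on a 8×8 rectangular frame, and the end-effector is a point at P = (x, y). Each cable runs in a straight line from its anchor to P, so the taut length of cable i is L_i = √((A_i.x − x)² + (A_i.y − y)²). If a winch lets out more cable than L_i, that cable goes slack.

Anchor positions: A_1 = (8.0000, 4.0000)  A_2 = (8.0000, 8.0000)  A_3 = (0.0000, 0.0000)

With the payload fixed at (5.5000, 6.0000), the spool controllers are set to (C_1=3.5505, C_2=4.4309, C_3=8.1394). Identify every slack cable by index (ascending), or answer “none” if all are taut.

cable 1: L_1 = ‖A_1−P‖ = 3.2016;  C_1 = 3.5505 → slack
cable 2: L_2 = ‖A_2−P‖ = 3.2016;  C_2 = 4.4309 → slack
cable 3: L_3 = ‖A_3−P‖ = 8.1394;  C_3 = 8.1394 → taut

1, 2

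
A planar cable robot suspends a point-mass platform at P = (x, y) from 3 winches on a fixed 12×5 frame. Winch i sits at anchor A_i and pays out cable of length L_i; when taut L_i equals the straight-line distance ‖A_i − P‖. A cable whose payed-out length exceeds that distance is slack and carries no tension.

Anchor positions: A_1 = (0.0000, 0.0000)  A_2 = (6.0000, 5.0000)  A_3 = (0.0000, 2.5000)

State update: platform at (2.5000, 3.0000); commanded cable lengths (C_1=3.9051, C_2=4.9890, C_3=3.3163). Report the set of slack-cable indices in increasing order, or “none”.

2, 3

cable 1: L_1 = ‖A_1−P‖ = 3.9051;  C_1 = 3.9051 → taut
cable 2: L_2 = ‖A_2−P‖ = 4.0311;  C_2 = 4.9890 → slack
cable 3: L_3 = ‖A_3−P‖ = 2.5495;  C_3 = 3.3163 → slack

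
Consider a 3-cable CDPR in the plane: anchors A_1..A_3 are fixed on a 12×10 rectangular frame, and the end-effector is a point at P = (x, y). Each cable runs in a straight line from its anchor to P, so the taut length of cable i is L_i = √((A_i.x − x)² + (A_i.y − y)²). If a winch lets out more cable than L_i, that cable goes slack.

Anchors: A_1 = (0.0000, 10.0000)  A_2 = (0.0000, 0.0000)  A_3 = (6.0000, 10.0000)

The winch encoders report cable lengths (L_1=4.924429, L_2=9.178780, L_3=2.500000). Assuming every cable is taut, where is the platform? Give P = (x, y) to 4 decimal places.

expand ‖A_i−P‖²=L_i² and subtract eq 1 (k_i ≔ ‖A_i‖²−L_i²)
k_1 = 0.0000+100.0000−24.2500 = 75.7500
eq1−eq2 → [0.0000  20.0000]·P = 160.0000
eq1−eq3 → [-12.0000  0.0000]·P = -54.0000
2×2 solve → P = (4.5000, 8.0000)

(4.5000, 8.0000)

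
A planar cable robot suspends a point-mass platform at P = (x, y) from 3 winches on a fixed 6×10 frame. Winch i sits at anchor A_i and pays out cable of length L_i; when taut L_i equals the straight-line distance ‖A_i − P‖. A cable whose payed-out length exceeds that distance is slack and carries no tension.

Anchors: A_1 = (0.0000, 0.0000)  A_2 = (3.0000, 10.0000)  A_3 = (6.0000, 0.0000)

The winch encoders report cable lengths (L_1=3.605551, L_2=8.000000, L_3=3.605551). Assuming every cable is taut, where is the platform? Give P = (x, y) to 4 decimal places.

each cable: (A_i−P)·(A_i−P) = L_i²; let k_i = ‖A_i‖²−L_i²
k_1 = 0.0000+0.0000−13.0000 = -13.0000
row 1: -6.0000x − 20.0000y = -58.0000  (k_2=45.0000)
row 2: -12.0000x + 0.0000y = -36.0000  (k_3=23.0000)
Cramer on rows 1–2 → x = 3.0000, y = 2.0000

(3.0000, 2.0000)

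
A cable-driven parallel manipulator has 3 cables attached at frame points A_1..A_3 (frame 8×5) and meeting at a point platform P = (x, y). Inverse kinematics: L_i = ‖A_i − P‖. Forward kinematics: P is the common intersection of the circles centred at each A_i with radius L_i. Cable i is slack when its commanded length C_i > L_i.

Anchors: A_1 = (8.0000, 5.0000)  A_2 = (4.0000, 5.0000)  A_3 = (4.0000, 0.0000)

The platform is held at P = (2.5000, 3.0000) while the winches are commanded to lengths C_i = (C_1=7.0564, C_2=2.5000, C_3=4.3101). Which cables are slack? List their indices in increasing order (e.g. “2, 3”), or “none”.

cable 1: √((5.5000)²+(2.0000)²)=5.8523, C_1=7.0564: slack
cable 2: √((1.5000)²+(2.0000)²)=2.5000, C_2=2.5000: taut
cable 3: √((1.5000)²+(-3.0000)²)=3.3541, C_3=4.3101: slack

1, 3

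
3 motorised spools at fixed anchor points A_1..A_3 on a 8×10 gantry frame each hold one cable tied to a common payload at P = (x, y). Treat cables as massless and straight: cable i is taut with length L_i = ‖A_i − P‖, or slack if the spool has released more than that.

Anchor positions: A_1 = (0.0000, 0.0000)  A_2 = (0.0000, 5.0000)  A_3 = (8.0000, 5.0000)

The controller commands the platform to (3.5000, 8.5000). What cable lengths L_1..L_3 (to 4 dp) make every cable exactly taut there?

(9.1924, 4.9497, 5.7009)

cable 1: Δx=-3.5000, Δy=-8.5000; L_1 = √(Δx²+Δy²) = 9.1924
cable 2: Δx=-3.5000, Δy=-3.5000; L_2 = √(Δx²+Δy²) = 4.9497
cable 3: Δx=4.5000, Δy=-3.5000; L_3 = √(Δx²+Δy²) = 5.7009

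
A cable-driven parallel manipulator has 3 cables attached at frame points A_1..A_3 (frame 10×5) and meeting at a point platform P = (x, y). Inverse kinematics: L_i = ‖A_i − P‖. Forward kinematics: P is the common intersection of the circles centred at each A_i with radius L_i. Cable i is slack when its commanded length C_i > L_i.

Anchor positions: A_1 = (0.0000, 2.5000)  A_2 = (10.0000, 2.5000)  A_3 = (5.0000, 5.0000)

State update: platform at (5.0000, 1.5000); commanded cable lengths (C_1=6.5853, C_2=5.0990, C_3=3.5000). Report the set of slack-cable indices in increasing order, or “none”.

cable 1: √((-5.0000)²+(1.0000)²)=5.0990, C_1=6.5853: slack
cable 2: √((5.0000)²+(1.0000)²)=5.0990, C_2=5.0990: taut
cable 3: √((0.0000)²+(3.5000)²)=3.5000, C_3=3.5000: taut

1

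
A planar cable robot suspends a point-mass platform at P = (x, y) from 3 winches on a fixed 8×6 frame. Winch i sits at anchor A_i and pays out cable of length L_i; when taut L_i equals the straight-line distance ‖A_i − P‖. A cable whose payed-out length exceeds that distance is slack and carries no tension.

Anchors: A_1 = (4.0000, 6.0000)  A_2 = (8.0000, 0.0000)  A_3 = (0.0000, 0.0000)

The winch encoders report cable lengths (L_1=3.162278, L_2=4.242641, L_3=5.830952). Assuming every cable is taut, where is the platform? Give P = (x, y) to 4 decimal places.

circle eqns → linear via eq_j − eq_1; set c_j = A_j·A_j − L_j²
c_1 = 16.0000+36.0000−10.0000 = 42.0000
-8.0000·x + 12.0000·y = c_1−c_2 = -4.0000
8.0000·x + 12.0000·y = c_1−c_3 = 76.0000
solve first two rows → x=5.0000, y=3.0000

(5.0000, 3.0000)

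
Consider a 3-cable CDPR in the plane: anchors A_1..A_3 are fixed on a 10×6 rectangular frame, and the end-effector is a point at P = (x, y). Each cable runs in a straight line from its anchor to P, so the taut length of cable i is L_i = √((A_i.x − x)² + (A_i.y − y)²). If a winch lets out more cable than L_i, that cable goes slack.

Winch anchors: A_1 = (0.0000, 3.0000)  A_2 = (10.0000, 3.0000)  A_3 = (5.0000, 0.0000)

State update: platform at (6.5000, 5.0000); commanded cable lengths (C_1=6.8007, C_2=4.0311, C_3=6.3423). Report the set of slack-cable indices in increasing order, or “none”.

3

cable 1: √((-6.5000)²+(-2.0000)²)=6.8007, C_1=6.8007: taut
cable 2: √((3.5000)²+(-2.0000)²)=4.0311, C_2=4.0311: taut
cable 3: √((-1.5000)²+(-5.0000)²)=5.2202, C_3=6.3423: slack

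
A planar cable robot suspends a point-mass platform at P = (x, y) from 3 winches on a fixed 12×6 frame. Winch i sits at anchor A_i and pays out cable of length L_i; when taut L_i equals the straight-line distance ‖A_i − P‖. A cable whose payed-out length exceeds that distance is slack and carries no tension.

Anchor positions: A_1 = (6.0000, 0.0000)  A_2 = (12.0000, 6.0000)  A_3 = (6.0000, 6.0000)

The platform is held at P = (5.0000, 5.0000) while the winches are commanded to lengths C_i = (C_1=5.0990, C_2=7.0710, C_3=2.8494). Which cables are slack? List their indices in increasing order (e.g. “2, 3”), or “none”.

cable 1: √((1.0000)²+(-5.0000)²)=5.0990, C_1=5.0990: taut
cable 2: √((7.0000)²+(1.0000)²)=7.0711, C_2=7.0710: taut
cable 3: √((1.0000)²+(1.0000)²)=1.4142, C_3=2.8494: slack

3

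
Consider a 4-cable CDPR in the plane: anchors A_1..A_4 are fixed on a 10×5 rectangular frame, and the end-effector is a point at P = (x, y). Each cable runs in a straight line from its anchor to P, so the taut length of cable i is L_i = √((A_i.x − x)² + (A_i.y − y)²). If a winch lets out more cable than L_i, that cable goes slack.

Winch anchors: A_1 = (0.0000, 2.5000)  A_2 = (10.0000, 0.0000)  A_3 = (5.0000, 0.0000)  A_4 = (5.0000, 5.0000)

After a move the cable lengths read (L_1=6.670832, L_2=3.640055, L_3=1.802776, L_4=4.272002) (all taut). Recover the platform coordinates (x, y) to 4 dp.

expand ‖A_i−P‖²=L_i² and subtract eq 1 (c_i ≔ ‖A_i‖²−L_i²)
c_1 = 0.0000+6.2500−44.5000 = -38.2500
eq1−eq2 → [-20.0000  5.0000]·P = -125.0000
eq1−eq3 → [-10.0000  5.0000]·P = -60.0000
eq1−eq4 → [-10.0000  -5.0000]·P = -70.0000
2×2 solve → P = (6.5000, 1.0000)
check cable 4: ‖A_4−P‖² = 18.2500 ≈ L_4² = 18.2500 ✓

(6.5000, 1.0000)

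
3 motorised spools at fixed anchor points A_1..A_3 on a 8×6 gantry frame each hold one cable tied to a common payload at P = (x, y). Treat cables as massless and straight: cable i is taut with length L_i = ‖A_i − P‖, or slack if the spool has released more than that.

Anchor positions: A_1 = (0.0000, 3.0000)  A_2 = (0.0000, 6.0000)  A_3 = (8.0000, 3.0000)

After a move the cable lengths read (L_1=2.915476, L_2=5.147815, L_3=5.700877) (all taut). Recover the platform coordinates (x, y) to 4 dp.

circle eqns → linear via eq_j − eq_1; set q_j = A_j·A_j − L_j²
q_1 = 0.0000+9.0000−8.5000 = 0.5000
0.0000·x − 6.0000·y = q_1−q_2 = -9.0000
-16.0000·x + 0.0000·y = q_1−q_3 = -40.0000
solve first two rows → x=2.5000, y=1.5000

(2.5000, 1.5000)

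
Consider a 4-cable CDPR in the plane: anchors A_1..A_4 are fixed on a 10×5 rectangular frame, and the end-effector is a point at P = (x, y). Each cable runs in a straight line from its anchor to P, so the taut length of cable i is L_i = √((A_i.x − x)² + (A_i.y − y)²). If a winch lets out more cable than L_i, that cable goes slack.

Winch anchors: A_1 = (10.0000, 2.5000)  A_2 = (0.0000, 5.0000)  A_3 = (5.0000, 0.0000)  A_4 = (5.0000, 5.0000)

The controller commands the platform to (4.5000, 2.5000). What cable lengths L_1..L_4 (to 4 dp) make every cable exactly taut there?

cable 1: Δx=5.5000, Δy=0.0000; L_1 = √(Δx²+Δy²) = 5.5000
cable 2: Δx=-4.5000, Δy=2.5000; L_2 = √(Δx²+Δy²) = 5.1478
cable 3: Δx=0.5000, Δy=-2.5000; L_3 = √(Δx²+Δy²) = 2.5495
cable 4: Δx=0.5000, Δy=2.5000; L_4 = √(Δx²+Δy²) = 2.5495

(5.5000, 5.1478, 2.5495, 2.5495)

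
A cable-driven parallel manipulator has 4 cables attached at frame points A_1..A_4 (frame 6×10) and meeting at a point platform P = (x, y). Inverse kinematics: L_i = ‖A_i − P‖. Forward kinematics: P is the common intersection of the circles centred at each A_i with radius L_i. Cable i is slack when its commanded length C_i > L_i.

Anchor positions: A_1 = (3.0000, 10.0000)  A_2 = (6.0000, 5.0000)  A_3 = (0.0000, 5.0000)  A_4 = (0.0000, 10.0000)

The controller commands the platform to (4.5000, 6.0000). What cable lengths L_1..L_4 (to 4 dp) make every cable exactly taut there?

(4.2720, 1.8028, 4.6098, 6.0208)

L_1 = √((3.0000−4.5000)² + (10.0000−6.0000)²) = 4.2720
L_2 = √((6.0000−4.5000)² + (5.0000−6.0000)²) = 1.8028
L_3 = √((0.0000−4.5000)² + (5.0000−6.0000)²) = 4.6098
L_4 = √((0.0000−4.5000)² + (10.0000−6.0000)²) = 6.0208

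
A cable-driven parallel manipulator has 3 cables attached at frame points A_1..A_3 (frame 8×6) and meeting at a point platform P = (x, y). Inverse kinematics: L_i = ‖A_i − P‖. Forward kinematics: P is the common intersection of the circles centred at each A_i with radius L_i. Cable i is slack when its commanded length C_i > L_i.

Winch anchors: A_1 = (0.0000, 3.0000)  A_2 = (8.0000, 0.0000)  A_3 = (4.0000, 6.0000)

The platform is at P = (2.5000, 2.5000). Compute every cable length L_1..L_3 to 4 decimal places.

L_1: Δ = A_1−P = (-2.5000, 0.5000) → ‖Δ‖ = √6.5000 = 2.5495
L_2: Δ = A_2−P = (5.5000, -2.5000) → ‖Δ‖ = √36.5000 = 6.0415
L_3: Δ = A_3−P = (1.5000, 3.5000) → ‖Δ‖ = √14.5000 = 3.8079

(2.5495, 6.0415, 3.8079)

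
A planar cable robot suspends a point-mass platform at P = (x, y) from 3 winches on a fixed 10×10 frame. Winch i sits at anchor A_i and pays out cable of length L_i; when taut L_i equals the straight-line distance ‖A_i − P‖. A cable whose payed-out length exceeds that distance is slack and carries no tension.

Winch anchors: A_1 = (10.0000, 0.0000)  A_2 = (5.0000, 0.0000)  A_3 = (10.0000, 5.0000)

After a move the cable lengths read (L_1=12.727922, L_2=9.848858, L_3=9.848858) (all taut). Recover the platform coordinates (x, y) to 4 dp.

(1.0000, 9.0000)

circle eqns → linear via eq_j − eq_1; set k_j = A_j·A_j − L_j²
k_1 = 100.0000+0.0000−162.0000 = -62.0000
10.0000·x + 0.0000·y = k_1−k_2 = 10.0000
0.0000·x − 10.0000·y = k_1−k_3 = -90.0000
solve first two rows → x=1.0000, y=9.0000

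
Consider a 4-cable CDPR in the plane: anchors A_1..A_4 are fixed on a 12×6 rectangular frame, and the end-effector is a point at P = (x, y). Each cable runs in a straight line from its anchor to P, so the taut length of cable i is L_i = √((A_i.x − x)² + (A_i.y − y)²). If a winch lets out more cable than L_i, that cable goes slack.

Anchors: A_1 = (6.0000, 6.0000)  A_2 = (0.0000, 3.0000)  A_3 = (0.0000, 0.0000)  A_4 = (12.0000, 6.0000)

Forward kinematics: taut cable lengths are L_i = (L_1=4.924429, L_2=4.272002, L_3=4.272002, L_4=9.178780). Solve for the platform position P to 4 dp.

expand ‖A_i−P‖²=L_i² and subtract eq 1 (c_i ≔ ‖A_i‖²−L_i²)
c_1 = 36.0000+36.0000−24.2500 = 47.7500
eq1−eq2 → [12.0000  6.0000]·P = 57.0000
eq1−eq3 → [12.0000  12.0000]·P = 66.0000
eq1−eq4 → [-12.0000  0.0000]·P = -48.0000
2×2 solve → P = (4.0000, 1.5000)
check cable 4: ‖A_4−P‖² = 84.2500 ≈ L_4² = 84.2500 ✓

(4.0000, 1.5000)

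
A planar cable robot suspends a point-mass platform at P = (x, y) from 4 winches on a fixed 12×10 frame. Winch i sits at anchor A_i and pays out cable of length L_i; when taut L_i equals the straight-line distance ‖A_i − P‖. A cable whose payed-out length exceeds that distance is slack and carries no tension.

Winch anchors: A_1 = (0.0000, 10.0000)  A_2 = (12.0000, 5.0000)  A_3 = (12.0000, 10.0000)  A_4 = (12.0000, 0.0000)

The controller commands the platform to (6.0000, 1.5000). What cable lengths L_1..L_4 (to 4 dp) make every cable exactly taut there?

(10.4043, 6.9462, 10.4043, 6.1847)

cable 1: Δx=-6.0000, Δy=8.5000; L_1 = √(Δx²+Δy²) = 10.4043
cable 2: Δx=6.0000, Δy=3.5000; L_2 = √(Δx²+Δy²) = 6.9462
cable 3: Δx=6.0000, Δy=8.5000; L_3 = √(Δx²+Δy²) = 10.4043
cable 4: Δx=6.0000, Δy=-1.5000; L_4 = √(Δx²+Δy²) = 6.1847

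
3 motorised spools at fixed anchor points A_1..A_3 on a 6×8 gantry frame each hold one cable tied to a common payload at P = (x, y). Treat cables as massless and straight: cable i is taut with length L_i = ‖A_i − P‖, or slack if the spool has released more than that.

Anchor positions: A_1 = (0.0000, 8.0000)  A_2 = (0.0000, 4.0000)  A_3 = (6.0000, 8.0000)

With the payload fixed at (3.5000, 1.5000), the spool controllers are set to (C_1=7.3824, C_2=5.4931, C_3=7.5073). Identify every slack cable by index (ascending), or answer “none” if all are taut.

cable 1: √((-3.5000)²+(6.5000)²)=7.3824, C_1=7.3824: taut
cable 2: √((-3.5000)²+(2.5000)²)=4.3012, C_2=5.4931: slack
cable 3: √((2.5000)²+(6.5000)²)=6.9642, C_3=7.5073: slack

2, 3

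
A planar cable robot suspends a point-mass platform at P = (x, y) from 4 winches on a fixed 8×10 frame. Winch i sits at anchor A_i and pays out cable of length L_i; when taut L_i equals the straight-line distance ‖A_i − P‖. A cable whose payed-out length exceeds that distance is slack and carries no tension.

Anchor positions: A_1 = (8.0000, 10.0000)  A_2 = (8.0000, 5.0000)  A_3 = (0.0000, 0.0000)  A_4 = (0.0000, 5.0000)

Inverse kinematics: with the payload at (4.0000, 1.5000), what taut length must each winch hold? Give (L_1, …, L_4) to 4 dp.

cable 1: Δx=4.0000, Δy=8.5000; L_1 = √(Δx²+Δy²) = 9.3941
cable 2: Δx=4.0000, Δy=3.5000; L_2 = √(Δx²+Δy²) = 5.3151
cable 3: Δx=-4.0000, Δy=-1.5000; L_3 = √(Δx²+Δy²) = 4.2720
cable 4: Δx=-4.0000, Δy=3.5000; L_4 = √(Δx²+Δy²) = 5.3151

(9.3941, 5.3151, 4.2720, 5.3151)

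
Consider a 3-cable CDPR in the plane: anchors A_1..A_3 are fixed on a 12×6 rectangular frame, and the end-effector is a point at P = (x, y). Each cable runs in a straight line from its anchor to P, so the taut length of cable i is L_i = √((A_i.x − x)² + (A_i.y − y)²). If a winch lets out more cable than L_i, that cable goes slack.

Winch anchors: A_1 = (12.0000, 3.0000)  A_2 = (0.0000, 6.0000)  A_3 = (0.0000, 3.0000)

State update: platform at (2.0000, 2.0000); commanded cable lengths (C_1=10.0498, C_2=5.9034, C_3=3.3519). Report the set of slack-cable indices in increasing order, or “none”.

i=1: geometric 10.0499 vs commanded 10.0498 ⇒ taut
i=2: geometric 4.4721 vs commanded 5.9034 ⇒ slack
i=3: geometric 2.2361 vs commanded 3.3519 ⇒ slack

2, 3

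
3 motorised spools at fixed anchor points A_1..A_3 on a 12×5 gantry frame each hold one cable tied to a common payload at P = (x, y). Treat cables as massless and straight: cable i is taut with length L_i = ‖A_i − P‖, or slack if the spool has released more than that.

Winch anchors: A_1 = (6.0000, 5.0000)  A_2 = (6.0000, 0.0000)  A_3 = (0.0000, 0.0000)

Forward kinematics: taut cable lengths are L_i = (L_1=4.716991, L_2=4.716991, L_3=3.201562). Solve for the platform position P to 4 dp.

each cable: (A_i−P)·(A_i−P) = L_i²; let c_i = ‖A_i‖²−L_i²
c_1 = 36.0000+25.0000−22.2500 = 38.7500
row 1: 0.0000x + 10.0000y = 25.0000  (c_2=13.7500)
row 2: 12.0000x + 10.0000y = 49.0000  (c_3=-10.2500)
Cramer on rows 1–2 → x = 2.0000, y = 2.5000

(2.0000, 2.5000)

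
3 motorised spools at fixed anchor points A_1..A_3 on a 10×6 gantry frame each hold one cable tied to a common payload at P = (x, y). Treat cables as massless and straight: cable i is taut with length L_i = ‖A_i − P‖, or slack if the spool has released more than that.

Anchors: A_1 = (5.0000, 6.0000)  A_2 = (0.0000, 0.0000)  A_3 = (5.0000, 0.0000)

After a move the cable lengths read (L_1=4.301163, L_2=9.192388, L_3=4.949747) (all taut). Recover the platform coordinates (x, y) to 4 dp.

expand ‖A_i−P‖²=L_i² and subtract eq 1 (k_i ≔ ‖A_i‖²−L_i²)
k_1 = 25.0000+36.0000−18.5000 = 42.5000
eq1−eq2 → [10.0000  12.0000]·P = 127.0000
eq1−eq3 → [0.0000  12.0000]·P = 42.0000
2×2 solve → P = (8.5000, 3.5000)

(8.5000, 3.5000)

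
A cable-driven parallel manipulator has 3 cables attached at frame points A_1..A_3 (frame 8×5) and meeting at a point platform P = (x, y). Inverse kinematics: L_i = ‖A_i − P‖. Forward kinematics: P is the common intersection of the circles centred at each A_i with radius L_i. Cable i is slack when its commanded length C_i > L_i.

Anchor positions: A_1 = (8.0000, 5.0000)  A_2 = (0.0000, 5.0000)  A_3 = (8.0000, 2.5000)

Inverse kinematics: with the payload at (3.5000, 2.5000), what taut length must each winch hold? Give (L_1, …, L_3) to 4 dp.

(5.1478, 4.3012, 4.5000)

L_1 = √((8.0000−3.5000)² + (5.0000−2.5000)²) = 5.1478
L_2 = √((0.0000−3.5000)² + (5.0000−2.5000)²) = 4.3012
L_3 = √((8.0000−3.5000)² + (2.5000−2.5000)²) = 4.5000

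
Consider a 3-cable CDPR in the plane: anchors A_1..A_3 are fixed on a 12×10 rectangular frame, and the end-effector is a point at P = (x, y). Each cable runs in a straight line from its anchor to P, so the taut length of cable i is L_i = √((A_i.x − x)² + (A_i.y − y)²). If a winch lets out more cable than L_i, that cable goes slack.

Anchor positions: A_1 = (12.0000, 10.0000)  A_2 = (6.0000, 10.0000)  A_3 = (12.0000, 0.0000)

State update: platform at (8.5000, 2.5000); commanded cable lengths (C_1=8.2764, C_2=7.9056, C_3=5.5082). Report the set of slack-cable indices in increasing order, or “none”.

3

i=1: geometric 8.2765 vs commanded 8.2764 ⇒ taut
i=2: geometric 7.9057 vs commanded 7.9056 ⇒ taut
i=3: geometric 4.3012 vs commanded 5.5082 ⇒ slack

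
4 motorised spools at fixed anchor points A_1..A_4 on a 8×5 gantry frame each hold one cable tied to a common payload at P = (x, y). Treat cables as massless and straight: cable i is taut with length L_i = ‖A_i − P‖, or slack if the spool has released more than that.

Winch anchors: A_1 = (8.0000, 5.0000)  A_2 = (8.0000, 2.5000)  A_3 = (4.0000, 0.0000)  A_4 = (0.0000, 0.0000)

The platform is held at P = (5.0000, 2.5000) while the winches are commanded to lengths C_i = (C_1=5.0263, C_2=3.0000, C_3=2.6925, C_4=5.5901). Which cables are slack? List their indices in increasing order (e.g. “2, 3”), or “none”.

1

i=1: geometric 3.9051 vs commanded 5.0263 ⇒ slack
i=2: geometric 3.0000 vs commanded 3.0000 ⇒ taut
i=3: geometric 2.6926 vs commanded 2.6925 ⇒ taut
i=4: geometric 5.5902 vs commanded 5.5901 ⇒ taut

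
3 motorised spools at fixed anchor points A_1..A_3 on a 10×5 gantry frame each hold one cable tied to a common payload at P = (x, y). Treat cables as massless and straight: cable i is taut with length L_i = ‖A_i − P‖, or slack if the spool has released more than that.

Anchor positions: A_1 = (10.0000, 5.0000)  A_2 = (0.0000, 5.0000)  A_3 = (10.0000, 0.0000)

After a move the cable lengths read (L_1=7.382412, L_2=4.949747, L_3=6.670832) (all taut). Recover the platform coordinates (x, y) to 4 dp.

expand ‖A_i−P‖²=L_i² and subtract eq 1 (k_i ≔ ‖A_i‖²−L_i²)
k_1 = 100.0000+25.0000−54.5000 = 70.5000
eq1−eq2 → [20.0000  0.0000]·P = 70.0000
eq1−eq3 → [0.0000  10.0000]·P = 15.0000
2×2 solve → P = (3.5000, 1.5000)

(3.5000, 1.5000)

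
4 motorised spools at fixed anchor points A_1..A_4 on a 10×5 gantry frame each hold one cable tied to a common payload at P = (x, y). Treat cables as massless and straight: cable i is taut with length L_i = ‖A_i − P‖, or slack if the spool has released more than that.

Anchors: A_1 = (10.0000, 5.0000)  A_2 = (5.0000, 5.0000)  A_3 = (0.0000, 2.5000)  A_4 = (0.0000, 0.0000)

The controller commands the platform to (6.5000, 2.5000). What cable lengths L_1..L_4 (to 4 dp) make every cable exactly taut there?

L_1: Δ = A_1−P = (3.5000, 2.5000) → ‖Δ‖ = √18.5000 = 4.3012
L_2: Δ = A_2−P = (-1.5000, 2.5000) → ‖Δ‖ = √8.5000 = 2.9155
L_3: Δ = A_3−P = (-6.5000, 0.0000) → ‖Δ‖ = √42.2500 = 6.5000
L_4: Δ = A_4−P = (-6.5000, -2.5000) → ‖Δ‖ = √48.5000 = 6.9642

(4.3012, 2.9155, 6.5000, 6.9642)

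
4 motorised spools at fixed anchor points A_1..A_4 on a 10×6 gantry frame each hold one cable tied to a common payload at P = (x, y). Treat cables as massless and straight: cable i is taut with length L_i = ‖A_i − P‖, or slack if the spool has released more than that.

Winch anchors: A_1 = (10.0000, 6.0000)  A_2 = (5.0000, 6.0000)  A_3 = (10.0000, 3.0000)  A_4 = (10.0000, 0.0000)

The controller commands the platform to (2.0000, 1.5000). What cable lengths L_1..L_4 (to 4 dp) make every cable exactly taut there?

(9.1788, 5.4083, 8.1394, 8.1394)

cable 1: Δx=8.0000, Δy=4.5000; L_1 = √(Δx²+Δy²) = 9.1788
cable 2: Δx=3.0000, Δy=4.5000; L_2 = √(Δx²+Δy²) = 5.4083
cable 3: Δx=8.0000, Δy=1.5000; L_3 = √(Δx²+Δy²) = 8.1394
cable 4: Δx=8.0000, Δy=-1.5000; L_4 = √(Δx²+Δy²) = 8.1394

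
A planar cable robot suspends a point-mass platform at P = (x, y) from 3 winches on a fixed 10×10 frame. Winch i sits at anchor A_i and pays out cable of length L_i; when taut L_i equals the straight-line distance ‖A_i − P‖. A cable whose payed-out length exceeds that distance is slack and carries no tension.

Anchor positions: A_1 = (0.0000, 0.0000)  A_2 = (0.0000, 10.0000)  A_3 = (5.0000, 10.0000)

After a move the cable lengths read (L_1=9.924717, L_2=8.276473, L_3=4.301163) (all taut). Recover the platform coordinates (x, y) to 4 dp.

expand ‖A_i−P‖²=L_i² and subtract eq 1 (c_i ≔ ‖A_i‖²−L_i²)
c_1 = 0.0000+0.0000−98.5000 = -98.5000
eq1−eq2 → [0.0000  -20.0000]·P = -130.0000
eq1−eq3 → [-10.0000  -20.0000]·P = -205.0000
2×2 solve → P = (7.5000, 6.5000)

(7.5000, 6.5000)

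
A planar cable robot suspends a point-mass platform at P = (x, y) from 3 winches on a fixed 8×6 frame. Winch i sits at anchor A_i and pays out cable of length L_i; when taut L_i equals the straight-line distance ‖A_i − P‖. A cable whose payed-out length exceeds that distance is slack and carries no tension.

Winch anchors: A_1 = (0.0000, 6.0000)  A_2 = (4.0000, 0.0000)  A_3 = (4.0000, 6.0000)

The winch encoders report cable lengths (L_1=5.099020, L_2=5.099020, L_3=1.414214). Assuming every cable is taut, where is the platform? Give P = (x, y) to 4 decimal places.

expand ‖A_i−P‖²=L_i² and subtract eq 1 (c_i ≔ ‖A_i‖²−L_i²)
c_1 = 0.0000+36.0000−26.0000 = 10.0000
eq1−eq2 → [-8.0000  12.0000]·P = 20.0000
eq1−eq3 → [-8.0000  0.0000]·P = -40.0000
2×2 solve → P = (5.0000, 5.0000)

(5.0000, 5.0000)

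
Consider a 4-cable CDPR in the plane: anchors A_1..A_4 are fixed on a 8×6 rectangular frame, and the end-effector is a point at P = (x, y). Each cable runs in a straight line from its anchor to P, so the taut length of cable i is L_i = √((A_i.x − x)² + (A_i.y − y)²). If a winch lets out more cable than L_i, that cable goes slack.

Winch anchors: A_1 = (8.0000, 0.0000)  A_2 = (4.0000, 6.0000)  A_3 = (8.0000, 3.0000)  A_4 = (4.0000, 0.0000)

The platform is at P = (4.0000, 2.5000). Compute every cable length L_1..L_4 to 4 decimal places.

cable 1: Δx=4.0000, Δy=-2.5000; L_1 = √(Δx²+Δy²) = 4.7170
cable 2: Δx=0.0000, Δy=3.5000; L_2 = √(Δx²+Δy²) = 3.5000
cable 3: Δx=4.0000, Δy=0.5000; L_3 = √(Δx²+Δy²) = 4.0311
cable 4: Δx=0.0000, Δy=-2.5000; L_4 = √(Δx²+Δy²) = 2.5000

(4.7170, 3.5000, 4.0311, 2.5000)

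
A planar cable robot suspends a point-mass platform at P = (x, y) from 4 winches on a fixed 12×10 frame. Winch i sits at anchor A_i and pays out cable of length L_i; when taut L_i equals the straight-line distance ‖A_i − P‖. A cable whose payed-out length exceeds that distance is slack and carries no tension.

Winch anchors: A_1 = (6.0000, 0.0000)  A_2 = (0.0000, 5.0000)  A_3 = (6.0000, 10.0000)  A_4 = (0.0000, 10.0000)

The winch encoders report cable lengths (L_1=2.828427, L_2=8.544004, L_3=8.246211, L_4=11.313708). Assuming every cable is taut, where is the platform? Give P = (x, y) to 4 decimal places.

(8.0000, 2.0000)

each cable: (A_i−P)·(A_i−P) = L_i²; let k_i = ‖A_i‖²−L_i²
k_1 = 36.0000+0.0000−8.0000 = 28.0000
row 1: 12.0000x − 10.0000y = 76.0000  (k_2=-48.0000)
row 2: 0.0000x − 20.0000y = -40.0000  (k_3=68.0000)
row 3: 12.0000x − 20.0000y = 56.0000  (k_4=-28.0000)
Cramer on rows 1–2 → x = 8.0000, y = 2.0000
check cable 4: ‖A_4−P‖² = 128.0000 ≈ L_4² = 128.0000 ✓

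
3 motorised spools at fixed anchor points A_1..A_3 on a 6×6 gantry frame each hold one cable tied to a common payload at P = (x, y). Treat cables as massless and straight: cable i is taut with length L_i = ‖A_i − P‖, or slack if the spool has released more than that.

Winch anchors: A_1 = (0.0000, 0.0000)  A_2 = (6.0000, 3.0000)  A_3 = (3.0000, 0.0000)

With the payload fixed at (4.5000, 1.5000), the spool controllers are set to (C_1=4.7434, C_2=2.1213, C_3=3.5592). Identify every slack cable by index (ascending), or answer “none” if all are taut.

cable 1: L_1 = ‖A_1−P‖ = 4.7434;  C_1 = 4.7434 → taut
cable 2: L_2 = ‖A_2−P‖ = 2.1213;  C_2 = 2.1213 → taut
cable 3: L_3 = ‖A_3−P‖ = 2.1213;  C_3 = 3.5592 → slack

3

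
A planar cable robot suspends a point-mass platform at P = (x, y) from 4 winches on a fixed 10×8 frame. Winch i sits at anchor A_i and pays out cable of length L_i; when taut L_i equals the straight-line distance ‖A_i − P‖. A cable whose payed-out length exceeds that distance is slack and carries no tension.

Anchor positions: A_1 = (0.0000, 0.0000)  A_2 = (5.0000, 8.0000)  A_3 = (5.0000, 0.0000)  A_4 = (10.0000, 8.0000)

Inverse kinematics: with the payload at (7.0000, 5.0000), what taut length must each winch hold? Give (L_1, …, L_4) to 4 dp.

cable 1: Δx=-7.0000, Δy=-5.0000; L_1 = √(Δx²+Δy²) = 8.6023
cable 2: Δx=-2.0000, Δy=3.0000; L_2 = √(Δx²+Δy²) = 3.6056
cable 3: Δx=-2.0000, Δy=-5.0000; L_3 = √(Δx²+Δy²) = 5.3852
cable 4: Δx=3.0000, Δy=3.0000; L_4 = √(Δx²+Δy²) = 4.2426

(8.6023, 3.6056, 5.3852, 4.2426)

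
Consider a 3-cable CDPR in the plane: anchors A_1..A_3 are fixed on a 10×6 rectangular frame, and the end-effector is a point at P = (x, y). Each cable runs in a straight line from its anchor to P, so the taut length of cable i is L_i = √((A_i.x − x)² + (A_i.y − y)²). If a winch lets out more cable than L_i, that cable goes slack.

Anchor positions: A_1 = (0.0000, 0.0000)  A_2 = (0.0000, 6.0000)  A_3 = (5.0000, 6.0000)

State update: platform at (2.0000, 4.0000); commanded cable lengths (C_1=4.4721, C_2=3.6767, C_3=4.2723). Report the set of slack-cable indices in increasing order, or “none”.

2, 3

i=1: geometric 4.4721 vs commanded 4.4721 ⇒ taut
i=2: geometric 2.8284 vs commanded 3.6767 ⇒ slack
i=3: geometric 3.6056 vs commanded 4.2723 ⇒ slack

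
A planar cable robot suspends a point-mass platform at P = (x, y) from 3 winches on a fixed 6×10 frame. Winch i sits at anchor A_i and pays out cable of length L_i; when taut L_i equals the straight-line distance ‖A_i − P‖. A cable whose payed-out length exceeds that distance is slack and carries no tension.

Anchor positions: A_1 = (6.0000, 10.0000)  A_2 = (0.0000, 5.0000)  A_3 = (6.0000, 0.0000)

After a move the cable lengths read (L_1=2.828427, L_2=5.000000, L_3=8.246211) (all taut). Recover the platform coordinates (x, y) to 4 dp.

(4.0000, 8.0000)

circle eqns → linear via eq_j − eq_1; set c_j = A_j·A_j − L_j²
c_1 = 36.0000+100.0000−8.0000 = 128.0000
12.0000·x + 10.0000·y = c_1−c_2 = 128.0000
0.0000·x + 20.0000·y = c_1−c_3 = 160.0000
solve first two rows → x=4.0000, y=8.0000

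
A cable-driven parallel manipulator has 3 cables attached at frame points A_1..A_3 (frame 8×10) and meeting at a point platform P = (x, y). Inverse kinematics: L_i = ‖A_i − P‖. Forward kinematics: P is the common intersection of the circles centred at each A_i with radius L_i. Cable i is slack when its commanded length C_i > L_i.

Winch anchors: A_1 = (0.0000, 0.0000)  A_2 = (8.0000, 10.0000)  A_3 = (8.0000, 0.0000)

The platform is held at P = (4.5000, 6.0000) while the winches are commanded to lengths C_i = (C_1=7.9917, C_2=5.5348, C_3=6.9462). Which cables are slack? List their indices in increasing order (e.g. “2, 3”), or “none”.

1, 2

cable 1: √((-4.5000)²+(-6.0000)²)=7.5000, C_1=7.9917: slack
cable 2: √((3.5000)²+(4.0000)²)=5.3151, C_2=5.5348: slack
cable 3: √((3.5000)²+(-6.0000)²)=6.9462, C_3=6.9462: taut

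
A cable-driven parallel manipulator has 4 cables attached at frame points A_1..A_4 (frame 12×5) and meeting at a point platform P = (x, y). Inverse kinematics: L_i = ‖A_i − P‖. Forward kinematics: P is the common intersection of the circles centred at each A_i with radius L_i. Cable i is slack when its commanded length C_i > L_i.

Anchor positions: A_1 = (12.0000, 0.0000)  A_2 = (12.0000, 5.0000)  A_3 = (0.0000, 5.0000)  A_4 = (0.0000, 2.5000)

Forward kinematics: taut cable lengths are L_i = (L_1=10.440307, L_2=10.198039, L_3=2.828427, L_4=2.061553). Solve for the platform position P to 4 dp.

expand ‖A_i−P‖²=L_i² and subtract eq 1 (q_i ≔ ‖A_i‖²−L_i²)
q_1 = 144.0000+0.0000−109.0000 = 35.0000
eq1−eq2 → [0.0000  -10.0000]·P = -30.0000
eq1−eq3 → [24.0000  -10.0000]·P = 18.0000
eq1−eq4 → [24.0000  -5.0000]·P = 33.0000
2×2 solve → P = (2.0000, 3.0000)
check cable 4: ‖A_4−P‖² = 4.2500 ≈ L_4² = 4.2500 ✓

(2.0000, 3.0000)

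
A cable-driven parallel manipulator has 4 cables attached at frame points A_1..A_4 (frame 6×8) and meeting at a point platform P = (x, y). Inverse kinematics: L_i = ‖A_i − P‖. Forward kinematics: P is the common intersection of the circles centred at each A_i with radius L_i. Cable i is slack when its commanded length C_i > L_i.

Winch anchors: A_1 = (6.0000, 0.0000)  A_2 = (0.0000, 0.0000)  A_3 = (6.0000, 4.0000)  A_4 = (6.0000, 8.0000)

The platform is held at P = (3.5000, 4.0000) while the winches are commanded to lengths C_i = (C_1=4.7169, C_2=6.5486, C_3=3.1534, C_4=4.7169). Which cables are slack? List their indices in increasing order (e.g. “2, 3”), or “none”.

2, 3

i=1: geometric 4.7170 vs commanded 4.7169 ⇒ taut
i=2: geometric 5.3151 vs commanded 6.5486 ⇒ slack
i=3: geometric 2.5000 vs commanded 3.1534 ⇒ slack
i=4: geometric 4.7170 vs commanded 4.7169 ⇒ taut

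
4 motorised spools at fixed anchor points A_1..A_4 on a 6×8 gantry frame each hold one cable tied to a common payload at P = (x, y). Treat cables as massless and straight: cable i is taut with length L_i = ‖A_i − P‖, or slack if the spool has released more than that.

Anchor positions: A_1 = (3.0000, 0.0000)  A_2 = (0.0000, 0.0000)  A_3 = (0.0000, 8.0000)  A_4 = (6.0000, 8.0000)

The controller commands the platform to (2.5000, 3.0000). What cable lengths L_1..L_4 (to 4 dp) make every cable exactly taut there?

(3.0414, 3.9051, 5.5902, 6.1033)

L_1: Δ = A_1−P = (0.5000, -3.0000) → ‖Δ‖ = √9.2500 = 3.0414
L_2: Δ = A_2−P = (-2.5000, -3.0000) → ‖Δ‖ = √15.2500 = 3.9051
L_3: Δ = A_3−P = (-2.5000, 5.0000) → ‖Δ‖ = √31.2500 = 5.5902
L_4: Δ = A_4−P = (3.5000, 5.0000) → ‖Δ‖ = √37.2500 = 6.1033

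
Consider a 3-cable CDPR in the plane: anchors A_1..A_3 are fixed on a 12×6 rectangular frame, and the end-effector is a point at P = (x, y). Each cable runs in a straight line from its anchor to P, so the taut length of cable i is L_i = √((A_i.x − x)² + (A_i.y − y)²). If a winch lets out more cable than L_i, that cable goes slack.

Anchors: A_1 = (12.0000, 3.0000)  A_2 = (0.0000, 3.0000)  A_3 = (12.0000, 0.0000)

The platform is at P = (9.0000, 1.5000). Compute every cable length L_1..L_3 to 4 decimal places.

(3.3541, 9.1241, 3.3541)

cable 1: Δx=3.0000, Δy=1.5000; L_1 = √(Δx²+Δy²) = 3.3541
cable 2: Δx=-9.0000, Δy=1.5000; L_2 = √(Δx²+Δy²) = 9.1241
cable 3: Δx=3.0000, Δy=-1.5000; L_3 = √(Δx²+Δy²) = 3.3541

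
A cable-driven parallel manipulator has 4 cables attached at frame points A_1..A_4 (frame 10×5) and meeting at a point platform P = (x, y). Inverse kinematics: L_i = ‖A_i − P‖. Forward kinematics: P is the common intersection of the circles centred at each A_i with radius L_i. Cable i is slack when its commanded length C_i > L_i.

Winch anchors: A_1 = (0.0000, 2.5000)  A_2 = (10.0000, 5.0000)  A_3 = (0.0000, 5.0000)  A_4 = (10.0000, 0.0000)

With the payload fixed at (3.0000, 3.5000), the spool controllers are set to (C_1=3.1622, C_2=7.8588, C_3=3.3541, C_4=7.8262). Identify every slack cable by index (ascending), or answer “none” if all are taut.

2

i=1: geometric 3.1623 vs commanded 3.1622 ⇒ taut
i=2: geometric 7.1589 vs commanded 7.8588 ⇒ slack
i=3: geometric 3.3541 vs commanded 3.3541 ⇒ taut
i=4: geometric 7.8262 vs commanded 7.8262 ⇒ taut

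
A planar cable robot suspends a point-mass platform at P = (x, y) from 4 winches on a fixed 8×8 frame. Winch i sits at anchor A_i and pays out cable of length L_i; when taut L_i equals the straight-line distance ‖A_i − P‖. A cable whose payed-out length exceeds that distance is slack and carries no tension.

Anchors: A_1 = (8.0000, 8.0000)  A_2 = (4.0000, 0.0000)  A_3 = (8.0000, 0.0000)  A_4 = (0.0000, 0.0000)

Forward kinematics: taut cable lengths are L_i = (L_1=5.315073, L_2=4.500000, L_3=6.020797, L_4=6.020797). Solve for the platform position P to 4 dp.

(4.0000, 4.5000)

each cable: (A_i−P)·(A_i−P) = L_i²; let c_i = ‖A_i‖²−L_i²
c_1 = 64.0000+64.0000−28.2500 = 99.7500
row 1: 8.0000x + 16.0000y = 104.0000  (c_2=-4.2500)
row 2: 0.0000x + 16.0000y = 72.0000  (c_3=27.7500)
row 3: 16.0000x + 16.0000y = 136.0000  (c_4=-36.2500)
Cramer on rows 1–2 → x = 4.0000, y = 4.5000
check cable 4: ‖A_4−P‖² = 36.2500 ≈ L_4² = 36.2500 ✓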